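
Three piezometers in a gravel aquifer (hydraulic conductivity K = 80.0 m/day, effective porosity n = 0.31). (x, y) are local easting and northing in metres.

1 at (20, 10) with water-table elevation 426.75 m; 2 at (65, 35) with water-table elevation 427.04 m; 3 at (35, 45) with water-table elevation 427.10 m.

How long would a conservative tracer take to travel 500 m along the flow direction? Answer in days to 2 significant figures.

With h = a·x + b·y + c and 1 as origin, the differences give:
  45·a + 25·b = +0.29
  15·a + 35·b = +0.35
Eliminate b (×35 and ×25, subtract): 1200·a = 1.400 → a = ∂h/∂x = +0.001167
Back-substitute: b = ∂h/∂y = +0.009500.
|∇h| = √(0.001167² + 0.009500²) = 0.009571
Seepage velocity v = K·i/n = 80.0 × 0.009571 / 0.31 = 2.47 m/day.
t = 500 / 2.47 = 202.4 days.

200 days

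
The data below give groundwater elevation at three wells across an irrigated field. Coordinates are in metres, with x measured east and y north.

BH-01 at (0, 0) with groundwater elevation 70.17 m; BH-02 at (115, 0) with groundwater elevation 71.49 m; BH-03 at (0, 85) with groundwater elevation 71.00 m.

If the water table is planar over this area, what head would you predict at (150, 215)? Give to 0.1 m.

74.0 m

∂h/∂x = (71.49 − 70.17) / (115 − 0) = +0.01148
∂h/∂y = (71.00 − 70.17) / (85 − 0) = +0.009765
h(150, 215) = 70.17 + (+0.01148)·(150) + (+0.009765)·(215) = 70.17 +1.722 +2.099 = 73.991 m.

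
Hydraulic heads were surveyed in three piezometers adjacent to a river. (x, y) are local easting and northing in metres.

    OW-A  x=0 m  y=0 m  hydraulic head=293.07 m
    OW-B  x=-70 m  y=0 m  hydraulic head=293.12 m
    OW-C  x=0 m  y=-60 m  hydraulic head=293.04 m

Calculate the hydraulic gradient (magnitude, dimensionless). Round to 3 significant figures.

0.000872

∂h/∂x = (293.12 − 293.07) / (-70 − 0) = -0.0007143
∂h/∂y = (293.04 − 293.07) / (-60 − 0) = +0.0005000
|∇h| = √(-0.0007143² + 0.0005000²) = 0.0008719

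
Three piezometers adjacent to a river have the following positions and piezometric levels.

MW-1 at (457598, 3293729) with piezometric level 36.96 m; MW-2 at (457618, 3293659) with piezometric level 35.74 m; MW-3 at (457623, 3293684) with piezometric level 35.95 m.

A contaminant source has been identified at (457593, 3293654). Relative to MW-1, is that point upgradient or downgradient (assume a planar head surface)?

With h = a·x + b·y + c and MW-1 as origin, the differences give:
  20·a + (-70)·b = -1.22
  25·a + (-45)·b = -1.01
Eliminate b (×(-45) and ×(-70), subtract): 850·a = -15.800 → a = ∂h/∂x = -0.01859
Back-substitute: b = ∂h/∂y = +0.01212.
Head at (457593, 3293654) = 36.96 + (-0.01859)·(-5) + (+0.01212)·(-75) = 36.14 m.
That is lower than the 36.96 m at MW-1, so the point is downgradient.

downgradient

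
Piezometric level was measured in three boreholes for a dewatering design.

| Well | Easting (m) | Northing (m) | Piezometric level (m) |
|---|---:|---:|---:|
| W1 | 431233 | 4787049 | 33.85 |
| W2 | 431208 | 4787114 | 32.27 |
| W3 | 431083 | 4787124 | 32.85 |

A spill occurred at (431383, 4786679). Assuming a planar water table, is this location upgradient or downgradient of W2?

upgradient

Taking W1 as reference: W2−W1 = (-25, 65, -1.58); W3−W1 = (-150, 75, -1.00).
Determinant of the coordinate differences = (-25)·75 − (-150)·65 = 7875.
∂h/∂x = [(-1.58)·75 − (-1.00)·65] / 7875 = -0.006794
∂h/∂y = [(-25)·(-1.00) − (-150)·(-1.58)] / 7875 = -0.02692
Head at (431383, 4786679) = 33.85 + (-0.006794)·(150) + (-0.02692)·(-370) = 42.79 m.
That is higher than the 32.27 m at W2, so the point is upgradient.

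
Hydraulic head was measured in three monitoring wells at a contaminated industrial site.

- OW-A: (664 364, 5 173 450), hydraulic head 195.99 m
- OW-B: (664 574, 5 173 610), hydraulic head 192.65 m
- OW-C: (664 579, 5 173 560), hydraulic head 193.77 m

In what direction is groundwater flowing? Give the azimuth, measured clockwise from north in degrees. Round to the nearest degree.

Taking OW-A as reference: OW-B−OW-A = (210, 160, -3.34); OW-C−OW-A = (215, 110, -2.22).
Determinant of the coordinate differences = 210·110 − 215·160 = -11300.
∂h/∂x = [(-3.34)·110 − (-2.22)·160] / -11300 = +0.001080
∂h/∂y = [210·(-2.22) − 215·(-3.34)] / -11300 = -0.02229
Flow direction (−∇h) has components (-0.001080 E, +0.02229 N).
Azimuth = atan2(E, N) = atan2(-0.001080, +0.02229) = 357.2° ≈ 357°.

357°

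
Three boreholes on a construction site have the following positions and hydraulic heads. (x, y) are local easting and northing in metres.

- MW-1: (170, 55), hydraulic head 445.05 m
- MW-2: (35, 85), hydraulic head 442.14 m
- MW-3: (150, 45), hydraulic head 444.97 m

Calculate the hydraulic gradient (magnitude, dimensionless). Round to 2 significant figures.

0.029

Three-point gradient (reference MW-1): Δ to MW-2 = (-135, 30, -2.91), Δ to MW-3 = (-20, -10, -0.08).
∂h/∂x = +0.01615, ∂h/∂y = -0.02431 (det = 1950).
|∇h| = √(0.01615² + -0.02431²) = 0.02919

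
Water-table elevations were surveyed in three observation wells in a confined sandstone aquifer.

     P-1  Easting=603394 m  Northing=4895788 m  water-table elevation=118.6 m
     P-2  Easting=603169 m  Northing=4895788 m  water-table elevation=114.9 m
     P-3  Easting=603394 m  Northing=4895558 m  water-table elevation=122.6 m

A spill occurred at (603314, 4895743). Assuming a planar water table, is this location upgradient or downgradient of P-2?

∂h/∂x = (114.9 − 118.6) / (603169 − 603394) = +0.01644
∂h/∂y = (122.6 − 118.6) / (4895558 − 4895788) = -0.01739
Head at (603314, 4895743) = 118.6 + (+0.01644)·(-80) + (-0.01739)·(-45) = 118.07 m.
That is higher than the 114.9 m at P-2, so the point is upgradient.

upgradient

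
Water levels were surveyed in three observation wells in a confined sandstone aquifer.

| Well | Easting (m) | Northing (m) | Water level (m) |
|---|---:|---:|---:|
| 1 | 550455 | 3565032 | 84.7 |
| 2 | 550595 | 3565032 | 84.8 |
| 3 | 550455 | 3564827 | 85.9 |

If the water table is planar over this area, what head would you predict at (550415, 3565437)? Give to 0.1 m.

82.3 m

∂h/∂x = (84.8 − 84.7) / (550595 − 550455) = +0.0007143
∂h/∂y = (85.9 − 84.7) / (3564827 − 3565032) = -0.005854
h(550415, 3565437) = 84.7 + (+0.0007143)·(-40) + (-0.005854)·(405) = 84.7 -0.029 -2.371 = 82.301 m.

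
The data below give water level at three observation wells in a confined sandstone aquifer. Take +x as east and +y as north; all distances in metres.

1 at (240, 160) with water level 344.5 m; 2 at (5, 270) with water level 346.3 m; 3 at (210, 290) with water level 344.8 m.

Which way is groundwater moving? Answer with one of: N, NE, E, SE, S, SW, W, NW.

E

Differences from 1: to 2 (Δx, Δy, Δh) = (-235, 110, +1.8); to 3 = (-30, 130, +0.3).
Determinant of the coordinate differences = (-235)·130 − (-30)·110 = -27250.
∂h/∂x = [(+1.8)·130 − (+0.3)·110] / -27250 = -0.007376
∂h/∂y = [(-235)·(+0.3) − (-30)·(+1.8)] / -27250 = +0.0006055
Flow = −∇h = (+0.007376 east, -0.0006055 north), which points east.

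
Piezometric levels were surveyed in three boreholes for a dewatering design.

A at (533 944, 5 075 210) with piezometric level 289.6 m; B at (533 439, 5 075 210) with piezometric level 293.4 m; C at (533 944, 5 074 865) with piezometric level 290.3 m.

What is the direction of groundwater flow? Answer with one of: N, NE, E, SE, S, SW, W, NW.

E

∂h/∂x = (293.4 − 289.6) / (533439 − 533944) = -0.007525
∂h/∂y = (290.3 − 289.6) / (5074865 − 5075210) = -0.002029
Flow = −∇h = (+0.007525 east, +0.002029 north), which points east.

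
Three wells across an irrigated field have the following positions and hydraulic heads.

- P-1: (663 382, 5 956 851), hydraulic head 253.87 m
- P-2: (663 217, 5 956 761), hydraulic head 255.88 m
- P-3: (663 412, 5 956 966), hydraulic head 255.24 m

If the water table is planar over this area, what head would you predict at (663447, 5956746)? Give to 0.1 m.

Three-point gradient (reference P-1): Δ to P-2 = (-165, -90, +2.01), Δ to P-3 = (30, 115, +1.37).
∂h/∂x = -0.02178, ∂h/∂y = +0.01759 (det = -16275).
h(663447, 5956746) = 253.87 + (-0.02178)·(65) + (+0.01759)·(-105) = 253.87 -1.416 -1.847 = 250.607 m.

250.6 m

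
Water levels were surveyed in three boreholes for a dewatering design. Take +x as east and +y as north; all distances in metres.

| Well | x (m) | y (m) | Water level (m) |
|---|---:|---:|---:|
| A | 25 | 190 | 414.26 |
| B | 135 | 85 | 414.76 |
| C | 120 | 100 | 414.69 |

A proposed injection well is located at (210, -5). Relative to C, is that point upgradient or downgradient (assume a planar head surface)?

upgradient

With h = a·x + b·y + c and A as origin, the differences give:
  110·a + (-105)·b = +0.50
  95·a + (-90)·b = +0.43
Eliminate b (×(-90) and ×(-105), subtract): 75·a = 0.150 → a = ∂h/∂x = +0.002000
Back-substitute: b = ∂h/∂y = -0.002667.
Head at (210, -5) = 414.26 + (+0.002000)·(185) + (-0.002667)·(-195) = 415.15 m.
That is higher than the 414.69 m at C, so the point is upgradient.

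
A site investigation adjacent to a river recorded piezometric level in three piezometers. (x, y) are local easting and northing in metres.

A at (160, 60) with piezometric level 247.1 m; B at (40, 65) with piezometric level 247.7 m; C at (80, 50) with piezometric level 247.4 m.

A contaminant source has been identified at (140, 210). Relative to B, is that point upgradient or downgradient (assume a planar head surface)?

upgradient

With h = a·x + b·y + c and A as origin, the differences give:
  (-120)·a + 5·b = +0.6
  (-80)·a + (-10)·b = +0.3
Eliminate b (×(-10) and ×5, subtract): 1600·a = -7.50 → a = ∂h/∂x = -0.004687
Back-substitute: b = ∂h/∂y = +0.007500.
Head at (140, 210) = 247.1 + (-0.004687)·(-20) + (+0.007500)·(150) = 248.32 m.
That is higher than the 247.7 m at B, so the point is upgradient.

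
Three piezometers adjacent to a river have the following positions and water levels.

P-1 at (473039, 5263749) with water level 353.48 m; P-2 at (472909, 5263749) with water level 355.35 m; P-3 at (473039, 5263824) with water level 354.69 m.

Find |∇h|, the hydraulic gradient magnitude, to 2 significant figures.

∂h/∂x = (355.35 − 353.48) / (472909 − 473039) = -0.01438
∂h/∂y = (354.69 − 353.48) / (5263824 − 5263749) = +0.01613
|∇h| = √(-0.01438² + 0.01613²) = 0.02161

0.022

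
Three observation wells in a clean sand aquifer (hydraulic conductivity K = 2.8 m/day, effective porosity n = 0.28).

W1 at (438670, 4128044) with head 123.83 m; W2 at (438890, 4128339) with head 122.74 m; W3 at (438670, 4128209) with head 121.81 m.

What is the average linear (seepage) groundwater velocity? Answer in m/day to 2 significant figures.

0.17 m/day

Differences from W1: to W2 (Δx, Δy, Δh) = (220, 295, -1.09); to W3 = (0, 165, -2.02).
Determinant of the coordinate differences = 220·165 − 0·295 = 36300.
∂h/∂x = [(-1.09)·165 − (-2.02)·295] / 36300 = +0.01146
∂h/∂y = [220·(-2.02) − 0·(-1.09)] / 36300 = -0.01224
|∇h| = √(0.01146² + -0.01224²) = 0.01677
Seepage velocity v = K·i/n = 2.8 × 0.01677 / 0.28 = 0.1677 m/day.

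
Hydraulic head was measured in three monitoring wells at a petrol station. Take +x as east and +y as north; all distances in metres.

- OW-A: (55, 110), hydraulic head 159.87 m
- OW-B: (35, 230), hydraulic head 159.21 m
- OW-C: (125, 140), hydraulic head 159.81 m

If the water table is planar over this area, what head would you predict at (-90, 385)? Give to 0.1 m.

Differences from OW-A: to OW-B (Δx, Δy, Δh) = (-20, 120, -0.66); to OW-C = (70, 30, -0.06).
Determinant of the coordinate differences = (-20)·30 − 70·120 = -9000.
∂h/∂x = [(-0.66)·30 − (-0.06)·120] / -9000 = +0.001400
∂h/∂y = [(-20)·(-0.06) − 70·(-0.66)] / -9000 = -0.005267
h(-90, 385) = 159.87 + (+0.001400)·(-145) + (-0.005267)·(275) = 159.87 -0.203 -1.448 = 158.219 m.

158.2 m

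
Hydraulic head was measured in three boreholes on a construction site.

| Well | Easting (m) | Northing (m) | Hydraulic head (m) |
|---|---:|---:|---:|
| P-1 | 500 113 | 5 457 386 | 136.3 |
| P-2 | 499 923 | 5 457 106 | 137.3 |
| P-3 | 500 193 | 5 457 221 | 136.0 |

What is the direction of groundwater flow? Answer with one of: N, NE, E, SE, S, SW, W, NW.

E

With h = a·x + b·y + c and P-1 as origin, the differences give:
  (-190)·a + (-280)·b = +1.0
  80·a + (-165)·b = -0.3
Eliminate b (×(-165) and ×(-280), subtract): 53750·a = -249.00 → a = ∂h/∂x = -0.004633
Back-substitute: b = ∂h/∂y = -0.0004279.
Flow = −∇h = (+0.004633 east, +0.0004279 north), which points east.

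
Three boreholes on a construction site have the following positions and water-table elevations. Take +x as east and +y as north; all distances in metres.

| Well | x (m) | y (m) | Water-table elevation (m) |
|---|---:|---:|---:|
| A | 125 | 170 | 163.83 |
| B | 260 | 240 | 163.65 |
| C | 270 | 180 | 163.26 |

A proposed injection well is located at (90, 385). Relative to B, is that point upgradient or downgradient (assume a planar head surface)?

Taking A as reference: B−A = (135, 70, -0.18); C−A = (145, 10, -0.57).
Solve a·Δx + b·Δy = Δh: det = 135·10 − 145·70 = -8800.
∂h/∂x = [(-0.18)·10 − (-0.57)·70] / -8800 = -0.004330
∂h/∂y = [135·(-0.57) − 145·(-0.18)] / -8800 = +0.005778
Head at (90, 385) = 163.83 + (-0.004330)·(-35) + (+0.005778)·(215) = 165.22 m.
That is higher than the 163.65 m at B, so the point is upgradient.

upgradient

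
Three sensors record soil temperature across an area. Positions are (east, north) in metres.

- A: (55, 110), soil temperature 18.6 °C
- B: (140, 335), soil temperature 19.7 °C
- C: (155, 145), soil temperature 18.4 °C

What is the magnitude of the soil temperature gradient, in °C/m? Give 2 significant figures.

With T = a·x + b·y + c and A as origin, the differences give:
  85·a + 225·b = +1.1
  100·a + 35·b = -0.2
Eliminate b (×35 and ×225, subtract): -19525·a = 83.50 → a = ∂T/∂x = -0.004277
Back-substitute: b = ∂T/∂y = +0.006504.
|∇f| = √(-0.004277² + 0.006504²) = 0.007784 °C/m

0.0078 °C/m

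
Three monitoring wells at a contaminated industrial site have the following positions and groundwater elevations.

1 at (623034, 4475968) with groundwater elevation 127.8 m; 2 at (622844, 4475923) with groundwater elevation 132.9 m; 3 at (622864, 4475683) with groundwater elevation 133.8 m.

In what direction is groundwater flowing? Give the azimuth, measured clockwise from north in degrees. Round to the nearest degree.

Differences from 1: to 2 (Δx, Δy, Δh) = (-190, -45, +5.1); to 3 = (-170, -285, +6.0).
Determinant of the coordinate differences = (-190)·(-285) − (-170)·(-45) = 46500.
∂h/∂x = [(+5.1)·(-285) − (+6.0)·(-45)] / 46500 = -0.02545
∂h/∂y = [(-190)·(+6.0) − (-170)·(+5.1)] / 46500 = -0.005871
Flow direction (−∇h) has components (+0.02545 E, +0.005871 N).
Azimuth = atan2(E, N) = atan2(+0.02545, +0.005871) = 77.0° ≈ 077°.

077°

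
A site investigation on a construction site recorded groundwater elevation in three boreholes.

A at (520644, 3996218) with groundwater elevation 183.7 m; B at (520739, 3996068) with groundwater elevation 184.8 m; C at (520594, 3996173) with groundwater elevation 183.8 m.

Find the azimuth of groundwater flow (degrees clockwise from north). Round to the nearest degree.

Three-point gradient (reference A): Δ to B = (95, -150, +1.1), Δ to C = (-50, -45, +0.1).
∂h/∂x = +0.002930, ∂h/∂y = -0.005478 (det = -11775).
Flow direction (−∇h) has components (-0.002930 E, +0.005478 N).
Azimuth = atan2(E, N) = atan2(-0.002930, +0.005478) = 331.9° ≈ 332°.

332°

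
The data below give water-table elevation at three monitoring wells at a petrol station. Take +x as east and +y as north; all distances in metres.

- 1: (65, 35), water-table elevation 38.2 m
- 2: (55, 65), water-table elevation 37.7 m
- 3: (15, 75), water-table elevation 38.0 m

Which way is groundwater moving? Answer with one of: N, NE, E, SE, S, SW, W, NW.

NE

With h = a·x + b·y + c and 1 as origin, the differences give:
  (-10)·a + 30·b = -0.5
  (-50)·a + 40·b = -0.2
Eliminate b (×40 and ×30, subtract): 1100·a = -14.00 → a = ∂h/∂x = -0.01273
Back-substitute: b = ∂h/∂y = -0.02091.
Flow = −∇h = (+0.01273 east, +0.02091 north), which points northeast.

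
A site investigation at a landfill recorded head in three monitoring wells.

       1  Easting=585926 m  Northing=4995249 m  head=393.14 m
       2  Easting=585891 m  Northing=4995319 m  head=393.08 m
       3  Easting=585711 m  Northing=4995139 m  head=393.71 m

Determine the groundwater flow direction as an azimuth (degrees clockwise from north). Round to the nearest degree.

045°

Differences from 1: to 2 (Δx, Δy, Δh) = (-35, 70, -0.06); to 3 = (-215, -110, +0.57).
Determinant of the coordinate differences = (-35)·(-110) − (-215)·70 = 18900.
∂h/∂x = [(-0.06)·(-110) − (+0.57)·70] / 18900 = -0.001762
∂h/∂y = [(-35)·(+0.57) − (-215)·(-0.06)] / 18900 = -0.001738
Flow direction (−∇h) has components (+0.001762 E, +0.001738 N).
Azimuth = atan2(E, N) = atan2(+0.001762, +0.001738) = 45.4° ≈ 045°.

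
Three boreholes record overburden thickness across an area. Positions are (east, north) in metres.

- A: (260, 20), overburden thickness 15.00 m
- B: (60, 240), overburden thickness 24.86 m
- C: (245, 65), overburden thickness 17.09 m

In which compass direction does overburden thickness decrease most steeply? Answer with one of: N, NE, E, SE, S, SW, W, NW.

With d = a·x + b·y + c and A as origin, the differences give:
  (-200)·a + 220·b = +9.86
  (-15)·a + 45·b = +2.09
Eliminate b (×45 and ×220, subtract): -5700·a = -16.100 → a = ∂d/∂x = +0.002825
Back-substitute: b = ∂d/∂y = +0.04739.
Steepest decrease is along −∇f = (-0.002825 E, -0.04739 N) → south.

S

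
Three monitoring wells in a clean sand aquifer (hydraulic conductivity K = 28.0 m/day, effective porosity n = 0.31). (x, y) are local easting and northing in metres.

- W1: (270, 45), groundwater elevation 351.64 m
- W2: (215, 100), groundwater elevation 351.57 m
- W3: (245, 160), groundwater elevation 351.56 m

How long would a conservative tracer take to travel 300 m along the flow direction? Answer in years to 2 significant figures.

Differences from W1: to W2 (Δx, Δy, Δh) = (-55, 55, -0.07); to W3 = (-25, 115, -0.08).
Solve a·Δx + b·Δy = Δh: det = (-55)·115 − (-25)·55 = -4950.
∂h/∂x = [(-0.07)·115 − (-0.08)·55] / -4950 = +0.0007374
∂h/∂y = [(-55)·(-0.08) − (-25)·(-0.07)] / -4950 = -0.0005354
|∇h| = √(0.0007374² + -0.0005354²) = 0.0009113
Seepage velocity v = K·i/n = 28.0 × 0.0009113 / 0.31 = 0.08231 m/day.
t = 300 / 0.08231 = 3645 days = 9.98 years.

10.0 years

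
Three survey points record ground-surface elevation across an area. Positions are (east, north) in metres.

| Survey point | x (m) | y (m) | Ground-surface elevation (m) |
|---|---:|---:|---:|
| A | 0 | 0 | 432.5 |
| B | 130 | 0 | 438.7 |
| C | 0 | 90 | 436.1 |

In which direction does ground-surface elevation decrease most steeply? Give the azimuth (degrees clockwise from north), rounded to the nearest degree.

230°

∂z/∂x = (438.7 − 432.5) / (130 − 0) = +0.04769
∂z/∂y = (436.1 − 432.5) / (90 − 0) = +0.04000
Steepest decrease is along −∇f: components (-0.04769 E, -0.04000 N).
Azimuth = atan2(-0.04769, -0.04000) = 230.0° ≈ 230°.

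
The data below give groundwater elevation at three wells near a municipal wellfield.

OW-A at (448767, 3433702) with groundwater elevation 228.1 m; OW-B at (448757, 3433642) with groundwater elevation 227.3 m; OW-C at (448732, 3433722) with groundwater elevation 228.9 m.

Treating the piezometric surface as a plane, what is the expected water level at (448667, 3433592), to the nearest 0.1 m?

Taking OW-A as reference: OW-B−OW-A = (-10, -60, -0.8); OW-C−OW-A = (-35, 20, +0.8).
Determinant of the coordinate differences = (-10)·20 − (-35)·(-60) = -2300.
∂h/∂x = [(-0.8)·20 − (+0.8)·(-60)] / -2300 = -0.01391
∂h/∂y = [(-10)·(+0.8) − (-35)·(-0.8)] / -2300 = +0.01565
h(448667, 3433592) = 228.1 + (-0.01391)·(-100) + (+0.01565)·(-110) = 228.1 +1.391 -1.722 = 227.770 m.

227.8 m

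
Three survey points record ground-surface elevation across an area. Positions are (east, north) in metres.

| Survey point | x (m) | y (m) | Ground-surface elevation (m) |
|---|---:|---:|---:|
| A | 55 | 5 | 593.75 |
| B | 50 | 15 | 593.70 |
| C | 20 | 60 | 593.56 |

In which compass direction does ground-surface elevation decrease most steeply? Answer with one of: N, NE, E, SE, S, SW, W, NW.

NE

Three-point gradient (reference A): Δ to B = (-5, 10, -0.05), Δ to C = (-35, 55, -0.19).
∂z/∂x = -0.01133, ∂z/∂y = -0.01067 (det = 75).
Steepest decrease is along −∇f = (+0.01133 E, +0.01067 N) → northeast.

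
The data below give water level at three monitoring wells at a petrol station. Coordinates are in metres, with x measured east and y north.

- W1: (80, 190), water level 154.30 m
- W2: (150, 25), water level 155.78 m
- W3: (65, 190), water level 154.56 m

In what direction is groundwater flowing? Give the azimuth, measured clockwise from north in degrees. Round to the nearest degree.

Differences from W1: to W2 (Δx, Δy, Δh) = (70, -165, +1.48); to W3 = (-15, 0, +0.26).
Solve a·Δx + b·Δy = Δh: det = 70·0 − (-15)·(-165) = -2475.
∂h/∂x = [(+1.48)·0 − (+0.26)·(-165)] / -2475 = -0.01733
∂h/∂y = [70·(+0.26) − (-15)·(+1.48)] / -2475 = -0.01632
Flow direction (−∇h) has components (+0.01733 E, +0.01632 N).
Azimuth = atan2(E, N) = atan2(+0.01733, +0.01632) = 46.7° ≈ 047°.

047°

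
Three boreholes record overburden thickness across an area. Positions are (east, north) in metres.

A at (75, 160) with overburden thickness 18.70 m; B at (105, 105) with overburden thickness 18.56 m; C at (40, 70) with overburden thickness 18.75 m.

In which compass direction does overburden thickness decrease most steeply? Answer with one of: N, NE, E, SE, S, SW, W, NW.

Three-point gradient (reference A): Δ to B = (30, -55, -0.14), Δ to C = (-35, -90, +0.05).
∂d/∂x = -0.003319, ∂d/∂y = +0.0007351 (det = -4625).
Steepest decrease is along −∇f = (+0.003319 E, -0.0007351 N) → east.

E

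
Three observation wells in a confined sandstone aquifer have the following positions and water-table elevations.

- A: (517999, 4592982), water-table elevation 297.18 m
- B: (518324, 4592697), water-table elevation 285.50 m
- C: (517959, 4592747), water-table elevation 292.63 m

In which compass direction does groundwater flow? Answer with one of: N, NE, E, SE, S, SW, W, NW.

With h = a·x + b·y + c and A as origin, the differences give:
  325·a + (-285)·b = -11.68
  (-40)·a + (-235)·b = -4.55
Eliminate b (×(-235) and ×(-285), subtract): -87775·a = 1448.050 → a = ∂h/∂x = -0.01650
Back-substitute: b = ∂h/∂y = +0.02217.
Flow = −∇h = (+0.01650 east, -0.02217 north), which points southeast.

SE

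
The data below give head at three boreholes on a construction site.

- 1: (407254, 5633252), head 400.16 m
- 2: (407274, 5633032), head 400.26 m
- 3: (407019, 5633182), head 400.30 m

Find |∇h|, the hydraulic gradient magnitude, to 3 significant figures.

Taking 1 as reference: 2−1 = (20, -220, +0.10); 3−1 = (-235, -70, +0.14).
Determinant of the coordinate differences = 20·(-70) − (-235)·(-220) = -53100.
∂h/∂x = [(+0.10)·(-70) − (+0.14)·(-220)] / -53100 = -0.0004482
∂h/∂y = [20·(+0.14) − (-235)·(+0.10)] / -53100 = -0.0004953
|∇h| = √(-0.0004482² + -0.0004953²) = 0.000668

0.000668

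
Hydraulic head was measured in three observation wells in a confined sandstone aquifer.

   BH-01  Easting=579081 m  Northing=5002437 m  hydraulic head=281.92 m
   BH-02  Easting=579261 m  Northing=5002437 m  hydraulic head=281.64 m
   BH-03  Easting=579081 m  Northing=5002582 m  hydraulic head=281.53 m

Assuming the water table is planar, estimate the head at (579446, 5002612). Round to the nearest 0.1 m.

280.9 m

∂h/∂x = (281.64 − 281.92) / (579261 − 579081) = -0.001556
∂h/∂y = (281.53 − 281.92) / (5002582 − 5002437) = -0.002690
h(579446, 5002612) = 281.92 + (-0.001556)·(365) + (-0.002690)·(175) = 281.92 -0.568 -0.471 = 280.882 m.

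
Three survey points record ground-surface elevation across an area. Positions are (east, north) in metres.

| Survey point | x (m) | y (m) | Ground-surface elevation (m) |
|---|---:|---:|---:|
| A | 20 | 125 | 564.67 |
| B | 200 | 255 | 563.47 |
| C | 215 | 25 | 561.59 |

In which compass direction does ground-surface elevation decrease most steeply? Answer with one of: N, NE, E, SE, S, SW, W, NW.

Three-point gradient (reference A): Δ to B = (180, 130, -1.20), Δ to C = (195, -100, -3.08).
∂z/∂x = -0.01200, ∂z/∂y = +0.007391 (det = -43350).
Steepest decrease is along −∇f = (+0.01200 E, -0.007391 N) → southeast.

SE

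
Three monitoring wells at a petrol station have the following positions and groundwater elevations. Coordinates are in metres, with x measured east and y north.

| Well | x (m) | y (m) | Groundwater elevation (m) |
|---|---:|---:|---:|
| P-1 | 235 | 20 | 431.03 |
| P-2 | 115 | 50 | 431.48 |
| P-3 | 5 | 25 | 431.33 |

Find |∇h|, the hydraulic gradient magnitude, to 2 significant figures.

0.011

With h = a·x + b·y + c and P-1 as origin, the differences give:
  (-120)·a + 30·b = +0.45
  (-230)·a + 5·b = +0.30
Eliminate b (×5 and ×30, subtract): 6300·a = -6.750 → a = ∂h/∂x = -0.001071
Back-substitute: b = ∂h/∂y = +0.01071.
|∇h| = √(-0.001071² + 0.01071²) = 0.01076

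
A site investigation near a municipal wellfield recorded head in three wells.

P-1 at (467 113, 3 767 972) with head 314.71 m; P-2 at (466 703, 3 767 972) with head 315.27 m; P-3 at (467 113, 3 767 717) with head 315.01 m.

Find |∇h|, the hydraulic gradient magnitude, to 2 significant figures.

0.0018

∂h/∂x = (315.27 − 314.71) / (466703 − 467113) = -0.001366
∂h/∂y = (315.01 − 314.71) / (3767717 − 3767972) = -0.001176
|∇h| = √(-0.001366² + -0.001176²) = 0.001802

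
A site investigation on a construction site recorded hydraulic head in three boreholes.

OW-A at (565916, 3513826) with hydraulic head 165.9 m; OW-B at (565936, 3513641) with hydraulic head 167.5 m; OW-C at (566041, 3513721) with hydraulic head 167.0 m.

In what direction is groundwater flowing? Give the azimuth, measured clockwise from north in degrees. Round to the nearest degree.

Differences from OW-A: to OW-B (Δx, Δy, Δh) = (20, -185, +1.6); to OW-C = (125, -105, +1.1).
Solve a·Δx + b·Δy = Δh: det = 20·(-105) − 125·(-185) = 21025.
∂h/∂x = [(+1.6)·(-105) − (+1.1)·(-185)] / 21025 = +0.001688
∂h/∂y = [20·(+1.1) − 125·(+1.6)] / 21025 = -0.008466
Flow direction (−∇h) has components (-0.001688 E, +0.008466 N).
Azimuth = atan2(E, N) = atan2(-0.001688, +0.008466) = 348.7° ≈ 349°.

349°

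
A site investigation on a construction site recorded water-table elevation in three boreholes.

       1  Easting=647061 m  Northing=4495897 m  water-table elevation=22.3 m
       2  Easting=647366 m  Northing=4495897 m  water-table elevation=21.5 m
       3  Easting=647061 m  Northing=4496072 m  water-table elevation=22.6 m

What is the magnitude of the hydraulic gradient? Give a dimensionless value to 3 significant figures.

0.00313

∂h/∂x = (21.5 − 22.3) / (647366 − 647061) = -0.002623
∂h/∂y = (22.6 − 22.3) / (4496072 − 4495897) = +0.001714
|∇h| = √(-0.002623² + 0.001714²) = 0.003133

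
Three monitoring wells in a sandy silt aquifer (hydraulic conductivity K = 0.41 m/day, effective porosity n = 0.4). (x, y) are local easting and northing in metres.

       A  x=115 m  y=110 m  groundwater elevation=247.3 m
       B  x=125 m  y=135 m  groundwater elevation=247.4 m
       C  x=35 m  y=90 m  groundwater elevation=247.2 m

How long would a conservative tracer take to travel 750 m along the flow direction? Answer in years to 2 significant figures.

510 years

Taking A as reference: B−A = (10, 25, +0.1); C−A = (-80, -20, -0.1).
Solve a·Δx + b·Δy = Δh: det = 10·(-20) − (-80)·25 = 1800.
∂h/∂x = [(+0.1)·(-20) − (-0.1)·25] / 1800 = +0.0002778
∂h/∂y = [10·(-0.1) − (-80)·(+0.1)] / 1800 = +0.003889
|∇h| = √(0.0002778² + 0.003889²) = 0.003899
Seepage velocity v = K·i/n = 0.41 × 0.003899 / 0.4 = 0.003996 m/day.
t = 750 / 0.003996 = 1.877e+05 days = 514 years.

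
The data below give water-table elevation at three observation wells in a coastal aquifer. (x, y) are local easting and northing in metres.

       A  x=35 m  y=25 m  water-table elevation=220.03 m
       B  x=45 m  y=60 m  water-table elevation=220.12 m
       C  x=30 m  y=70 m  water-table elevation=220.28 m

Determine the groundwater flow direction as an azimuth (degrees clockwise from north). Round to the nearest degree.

122°

Differences from A: to B (Δx, Δy, Δh) = (10, 35, +0.09); to C = (-5, 45, +0.25).
Solve a·Δx + b·Δy = Δh: det = 10·45 − (-5)·35 = 625.
∂h/∂x = [(+0.09)·45 − (+0.25)·35] / 625 = -0.007520
∂h/∂y = [10·(+0.25) − (-5)·(+0.09)] / 625 = +0.004720
Flow direction (−∇h) has components (+0.007520 E, -0.004720 N).
Azimuth = atan2(E, N) = atan2(+0.007520, -0.004720) = 122.1° ≈ 122°.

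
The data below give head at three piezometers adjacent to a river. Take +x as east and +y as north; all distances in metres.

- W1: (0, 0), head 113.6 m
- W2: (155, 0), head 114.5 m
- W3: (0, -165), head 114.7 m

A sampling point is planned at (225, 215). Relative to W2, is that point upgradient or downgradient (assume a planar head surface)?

downgradient

∂h/∂x = (114.5 − 113.6) / (155 − 0) = +0.005806
∂h/∂y = (114.7 − 113.6) / (-165 − 0) = -0.006667
Head at (225, 215) = 113.6 + (+0.005806)·(225) + (-0.006667)·(215) = 113.47 m.
That is lower than the 114.5 m at W2, so the point is downgradient.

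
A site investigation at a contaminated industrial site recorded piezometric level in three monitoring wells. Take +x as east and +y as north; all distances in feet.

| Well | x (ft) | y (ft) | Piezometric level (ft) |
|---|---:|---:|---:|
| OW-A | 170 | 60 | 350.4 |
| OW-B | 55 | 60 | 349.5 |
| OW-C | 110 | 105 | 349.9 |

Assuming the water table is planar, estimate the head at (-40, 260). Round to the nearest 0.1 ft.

Taking OW-A as reference: OW-B−OW-A = (-115, 0, -0.9); OW-C−OW-A = (-60, 45, -0.5).
Solve a·Δx + b·Δy = Δh: det = (-115)·45 − (-60)·0 = -5175.
∂h/∂x = [(-0.9)·45 − (-0.5)·0] / -5175 = +0.007826
∂h/∂y = [(-115)·(-0.5) − (-60)·(-0.9)] / -5175 = -0.0006763
h(-40, 260) = 350.4 + (+0.007826)·(-210) + (-0.0006763)·(200) = 350.4 -1.643 -0.135 = 348.621 ft.

348.6 ft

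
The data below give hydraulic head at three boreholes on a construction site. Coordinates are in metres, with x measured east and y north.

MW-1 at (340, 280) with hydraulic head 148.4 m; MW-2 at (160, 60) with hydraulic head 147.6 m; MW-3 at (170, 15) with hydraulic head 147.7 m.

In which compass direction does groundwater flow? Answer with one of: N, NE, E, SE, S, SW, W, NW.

W

Taking MW-1 as reference: MW-2−MW-1 = (-180, -220, -0.8); MW-3−MW-1 = (-170, -265, -0.7).
Solve a·Δx + b·Δy = Δh: det = (-180)·(-265) − (-170)·(-220) = 10300.
∂h/∂x = [(-0.8)·(-265) − (-0.7)·(-220)] / 10300 = +0.005631
∂h/∂y = [(-180)·(-0.7) − (-170)·(-0.8)] / 10300 = -0.0009709
Flow = −∇h = (-0.005631 east, +0.0009709 north), which points west.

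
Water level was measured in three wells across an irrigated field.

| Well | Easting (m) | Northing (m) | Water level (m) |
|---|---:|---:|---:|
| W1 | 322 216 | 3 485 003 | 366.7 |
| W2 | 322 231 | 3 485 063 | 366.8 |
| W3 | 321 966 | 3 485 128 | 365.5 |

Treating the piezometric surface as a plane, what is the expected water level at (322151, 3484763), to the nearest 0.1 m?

With h = a·x + b·y + c and W1 as origin, the differences give:
  15·a + 60·b = +0.1
  (-250)·a + 125·b = -1.2
Eliminate b (×125 and ×60, subtract): 16875·a = 84.50 → a = ∂h/∂x = +0.005007
Back-substitute: b = ∂h/∂y = +0.0004148.
h(322151, 3484763) = 366.7 + (+0.005007)·(-65) + (+0.0004148)·(-240) = 366.7 -0.325 -0.100 = 366.275 m.

366.3 m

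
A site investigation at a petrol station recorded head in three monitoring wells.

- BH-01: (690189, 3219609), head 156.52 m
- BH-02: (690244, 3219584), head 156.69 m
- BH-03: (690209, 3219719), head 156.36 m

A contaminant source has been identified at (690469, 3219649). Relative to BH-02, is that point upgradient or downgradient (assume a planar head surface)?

Three-point gradient (reference BH-01): Δ to BH-02 = (55, -25, +0.17), Δ to BH-03 = (20, 110, -0.16).
∂h/∂x = +0.002244, ∂h/∂y = -0.001863 (det = 6550).
Head at (690469, 3219649) = 156.52 + (+0.002244)·(280) + (-0.001863)·(40) = 157.07 m.
That is higher than the 156.69 m at BH-02, so the point is upgradient.

upgradient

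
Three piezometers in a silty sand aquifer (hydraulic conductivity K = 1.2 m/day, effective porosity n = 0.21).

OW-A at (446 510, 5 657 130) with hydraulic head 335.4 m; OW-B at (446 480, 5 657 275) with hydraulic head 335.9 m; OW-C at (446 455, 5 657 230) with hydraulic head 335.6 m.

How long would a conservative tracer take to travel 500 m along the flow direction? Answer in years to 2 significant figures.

40 years

Taking OW-A as reference: OW-B−OW-A = (-30, 145, +0.5); OW-C−OW-A = (-55, 100, +0.2).
Determinant of the coordinate differences = (-30)·100 − (-55)·145 = 4975.
∂h/∂x = [(+0.5)·100 − (+0.2)·145] / 4975 = +0.004221
∂h/∂y = [(-30)·(+0.2) − (-55)·(+0.5)] / 4975 = +0.004322
|∇h| = √(0.004221² + 0.004322²) = 0.006041
Seepage velocity v = K·i/n = 1.2 × 0.006041 / 0.21 = 0.03452 m/day.
t = 500 / 0.03452 = 1.448e+04 days = 39.6 years.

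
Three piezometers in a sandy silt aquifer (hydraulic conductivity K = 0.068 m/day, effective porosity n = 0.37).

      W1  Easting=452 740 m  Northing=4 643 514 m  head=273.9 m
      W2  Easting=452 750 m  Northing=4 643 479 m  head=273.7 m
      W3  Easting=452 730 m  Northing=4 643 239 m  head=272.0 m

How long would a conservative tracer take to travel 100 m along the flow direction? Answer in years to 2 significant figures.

190 years

Differences from W1: to W2 (Δx, Δy, Δh) = (10, -35, -0.2); to W3 = (-10, -275, -1.9).
Solve a·Δx + b·Δy = Δh: det = 10·(-275) − (-10)·(-35) = -3100.
∂h/∂x = [(-0.2)·(-275) − (-1.9)·(-35)] / -3100 = +0.003710
∂h/∂y = [10·(-1.9) − (-10)·(-0.2)] / -3100 = +0.006774
|∇h| = √(0.003710² + 0.006774²) = 0.007723
Seepage velocity v = K·i/n = 0.068 × 0.007723 / 0.37 = 0.001419 m/day.
t = 100 / 0.001419 = 7.047e+04 days = 193 years.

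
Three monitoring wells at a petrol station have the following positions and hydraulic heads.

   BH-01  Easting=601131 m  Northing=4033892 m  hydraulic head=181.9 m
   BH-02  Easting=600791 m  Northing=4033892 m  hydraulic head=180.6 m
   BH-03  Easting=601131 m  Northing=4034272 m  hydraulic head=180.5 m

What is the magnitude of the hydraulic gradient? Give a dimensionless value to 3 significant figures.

∂h/∂x = (180.6 − 181.9) / (600791 − 601131) = +0.003824
∂h/∂y = (180.5 − 181.9) / (4034272 − 4033892) = -0.003684
|∇h| = √(0.003824² + -0.003684²) = 0.00531

0.00531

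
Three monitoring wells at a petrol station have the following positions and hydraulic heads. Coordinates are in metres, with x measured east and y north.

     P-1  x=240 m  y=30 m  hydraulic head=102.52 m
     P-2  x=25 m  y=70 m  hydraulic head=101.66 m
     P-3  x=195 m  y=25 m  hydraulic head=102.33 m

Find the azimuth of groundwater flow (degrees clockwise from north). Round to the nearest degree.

260°

With h = a·x + b·y + c and P-1 as origin, the differences give:
  (-215)·a + 40·b = -0.86
  (-45)·a + (-5)·b = -0.19
Eliminate b (×(-5) and ×40, subtract): 2875·a = 11.900 → a = ∂h/∂x = +0.004139
Back-substitute: b = ∂h/∂y = +0.0007478.
Flow direction (−∇h) has components (-0.004139 E, -0.0007478 N).
Azimuth = atan2(E, N) = atan2(-0.004139, -0.0007478) = 259.8° ≈ 260°.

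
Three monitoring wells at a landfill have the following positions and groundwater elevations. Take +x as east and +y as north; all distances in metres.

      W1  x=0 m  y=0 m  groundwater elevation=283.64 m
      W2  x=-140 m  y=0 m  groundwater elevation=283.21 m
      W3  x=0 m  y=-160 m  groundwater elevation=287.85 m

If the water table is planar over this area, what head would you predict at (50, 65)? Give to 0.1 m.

∂h/∂x = (283.21 − 283.64) / (-140 − 0) = +0.003071
∂h/∂y = (287.85 − 283.64) / (-160 − 0) = -0.02631
h(50, 65) = 283.64 + (+0.003071)·(50) + (-0.02631)·(65) = 283.64 +0.154 -1.710 = 282.083 m.

282.1 m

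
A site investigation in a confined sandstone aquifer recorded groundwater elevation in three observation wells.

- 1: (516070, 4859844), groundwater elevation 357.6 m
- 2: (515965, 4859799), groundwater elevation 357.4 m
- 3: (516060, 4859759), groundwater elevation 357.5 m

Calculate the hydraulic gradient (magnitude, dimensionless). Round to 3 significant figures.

With h = a·x + b·y + c and 1 as origin, the differences give:
  (-105)·a + (-45)·b = -0.2
  (-10)·a + (-85)·b = -0.1
Eliminate b (×(-85) and ×(-45), subtract): 8475·a = 12.50 → a = ∂h/∂x = +0.001475
Back-substitute: b = ∂h/∂y = +0.001003.
|∇h| = √(0.001475² + 0.001003²) = 0.001784

0.00178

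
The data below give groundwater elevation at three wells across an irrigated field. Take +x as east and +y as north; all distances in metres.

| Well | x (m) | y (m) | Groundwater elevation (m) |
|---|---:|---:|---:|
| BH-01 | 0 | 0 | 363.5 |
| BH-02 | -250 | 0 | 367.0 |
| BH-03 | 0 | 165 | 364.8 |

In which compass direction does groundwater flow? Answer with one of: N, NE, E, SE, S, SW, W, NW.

∂h/∂x = (367.0 − 363.5) / (-250 − 0) = -0.01400
∂h/∂y = (364.8 − 363.5) / (165 − 0) = +0.007879
Flow = −∇h = (+0.01400 east, -0.007879 north), which points southeast.

SE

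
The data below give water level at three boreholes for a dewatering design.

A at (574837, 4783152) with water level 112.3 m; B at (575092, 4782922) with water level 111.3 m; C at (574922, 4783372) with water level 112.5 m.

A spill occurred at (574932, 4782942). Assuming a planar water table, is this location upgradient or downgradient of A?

Three-point gradient (reference A): Δ to B = (255, -230, -1.0), Δ to C = (85, 220, +0.2).
∂h/∂x = -0.002300, ∂h/∂y = +0.001798 (det = 75650).
Head at (574932, 4782942) = 112.3 + (-0.002300)·(95) + (+0.001798)·(-210) = 111.70 m.
That is lower than the 112.3 m at A, so the point is downgradient.

downgradient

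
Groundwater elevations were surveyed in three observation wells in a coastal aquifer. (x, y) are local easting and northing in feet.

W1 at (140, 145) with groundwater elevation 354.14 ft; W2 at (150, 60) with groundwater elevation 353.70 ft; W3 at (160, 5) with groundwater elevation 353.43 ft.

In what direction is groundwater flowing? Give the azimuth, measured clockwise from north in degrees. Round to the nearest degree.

Differences from W1: to W2 (Δx, Δy, Δh) = (10, -85, -0.44); to W3 = (20, -140, -0.71).
Solve a·Δx + b·Δy = Δh: det = 10·(-140) − 20·(-85) = 300.
∂h/∂x = [(-0.44)·(-140) − (-0.71)·(-85)] / 300 = +0.004167
∂h/∂y = [10·(-0.71) − 20·(-0.44)] / 300 = +0.005667
Flow direction (−∇h) has components (-0.004167 E, -0.005667 N).
Azimuth = atan2(E, N) = atan2(-0.004167, -0.005667) = 216.3° ≈ 216°.

216°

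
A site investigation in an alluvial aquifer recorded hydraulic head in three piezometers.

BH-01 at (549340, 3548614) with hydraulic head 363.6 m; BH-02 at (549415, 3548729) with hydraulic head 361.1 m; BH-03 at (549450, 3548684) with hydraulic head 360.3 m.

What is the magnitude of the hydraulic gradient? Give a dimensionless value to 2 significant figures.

0.028

Differences from BH-01: to BH-02 (Δx, Δy, Δh) = (75, 115, -2.5); to BH-03 = (110, 70, -3.3).
Solve a·Δx + b·Δy = Δh: det = 75·70 − 110·115 = -7400.
∂h/∂x = [(-2.5)·70 − (-3.3)·115] / -7400 = -0.02764
∂h/∂y = [75·(-3.3) − 110·(-2.5)] / -7400 = -0.003716
|∇h| = √(-0.02764² + -0.003716²) = 0.02789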